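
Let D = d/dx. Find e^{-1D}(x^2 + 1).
x^{2} - 2 x + 2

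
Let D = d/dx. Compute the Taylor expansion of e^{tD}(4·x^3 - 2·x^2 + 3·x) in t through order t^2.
t^{2} \left(12 x - 2\right) + t \left(12 x^{2} - 4 x + 3\right) + 4 x^{3} - 2 x^{2} + 3 x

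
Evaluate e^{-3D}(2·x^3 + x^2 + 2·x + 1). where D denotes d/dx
2 x^{3} - 17 x^{2} + 50 x - 50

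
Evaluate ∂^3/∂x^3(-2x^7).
- 420 x^{4}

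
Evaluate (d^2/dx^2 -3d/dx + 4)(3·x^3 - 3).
12 x^{3} - 27 x^{2} + 18 x - 12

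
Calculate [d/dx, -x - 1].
-1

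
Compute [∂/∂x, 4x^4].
16 x^{3}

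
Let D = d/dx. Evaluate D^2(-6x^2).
-12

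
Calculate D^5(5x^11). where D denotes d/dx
277200 x^{6}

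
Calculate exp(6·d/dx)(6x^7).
6 x^{7} + 252 x^{6} + 4536 x^{5} + 45360 x^{4} + 272160 x^{3} + 979776 x^{2} + 1959552 x + 1679616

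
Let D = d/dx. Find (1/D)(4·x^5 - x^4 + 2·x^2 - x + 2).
\frac{2 x^{6}}{3} - \frac{x^{5}}{5} + \frac{2 x^{3}}{3} - \frac{x^{2}}{2} + 2 x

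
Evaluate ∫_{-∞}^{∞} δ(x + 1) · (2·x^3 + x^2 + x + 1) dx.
-1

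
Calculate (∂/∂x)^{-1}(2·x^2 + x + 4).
\frac{2 x^{3}}{3} + \frac{x^{2}}{2} + 4 x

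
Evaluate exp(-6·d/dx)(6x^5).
6 x^{5} - 180 x^{4} + 2160 x^{3} - 12960 x^{2} + 38880 x - 46656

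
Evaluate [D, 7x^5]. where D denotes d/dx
35 x^{4}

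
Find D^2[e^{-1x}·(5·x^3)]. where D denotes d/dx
5 x \left(x^{2} - 6 x + 6\right) e^{- x}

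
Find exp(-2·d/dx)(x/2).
\frac{x}{2} - 1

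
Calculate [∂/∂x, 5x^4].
20 x^{3}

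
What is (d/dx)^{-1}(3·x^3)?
\frac{3 x^{4}}{4}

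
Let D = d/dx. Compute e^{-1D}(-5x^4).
- 5 x^{4} + 20 x^{3} - 30 x^{2} + 20 x - 5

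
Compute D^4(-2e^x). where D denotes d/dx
- 2 e^{x}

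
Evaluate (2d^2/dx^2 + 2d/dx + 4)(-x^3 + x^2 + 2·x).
- 4 x^{3} - 2 x^{2} + 8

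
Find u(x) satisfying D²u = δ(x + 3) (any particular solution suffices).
\frac{|x + 3|}{2}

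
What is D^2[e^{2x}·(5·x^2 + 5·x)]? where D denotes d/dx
\left(20 x^{2} + 60 x + 30\right) e^{2 x}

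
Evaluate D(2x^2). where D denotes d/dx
4 x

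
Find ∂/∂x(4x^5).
20 x^{4}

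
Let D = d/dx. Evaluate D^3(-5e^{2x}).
- 40 e^{2 x}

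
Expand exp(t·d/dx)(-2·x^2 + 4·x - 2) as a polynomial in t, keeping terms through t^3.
- 2 t^{2} - 4 t \left(x - 1\right) - 2 x^{2} + 4 x - 2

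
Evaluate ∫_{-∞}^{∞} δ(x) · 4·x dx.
0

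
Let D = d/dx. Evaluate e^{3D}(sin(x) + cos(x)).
\sqrt{2} \sin{\left(x + \frac{\pi}{4} + 3 \right)}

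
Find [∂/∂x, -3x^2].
- 6 x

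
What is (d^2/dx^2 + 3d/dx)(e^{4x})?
28 e^{4 x}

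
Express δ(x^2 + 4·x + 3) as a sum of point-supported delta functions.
\frac{\delta(x + 1) + \delta(x + 3)}{2}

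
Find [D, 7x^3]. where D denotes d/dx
21 x^{2}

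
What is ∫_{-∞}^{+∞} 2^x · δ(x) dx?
1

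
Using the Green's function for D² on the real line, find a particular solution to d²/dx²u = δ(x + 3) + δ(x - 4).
\frac{|x + 3|}{2} + \frac{|x - 4|}{2}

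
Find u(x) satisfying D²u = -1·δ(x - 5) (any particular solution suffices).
-\frac{|x - 5|}{2}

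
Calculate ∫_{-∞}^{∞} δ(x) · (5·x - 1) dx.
-1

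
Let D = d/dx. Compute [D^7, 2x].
14D^{6}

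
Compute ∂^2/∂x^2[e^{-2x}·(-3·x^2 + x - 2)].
2 \left(- 6 x^{2} + 14 x - 9\right) e^{- 2 x}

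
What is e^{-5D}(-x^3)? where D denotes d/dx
- x^{3} + 15 x^{2} - 75 x + 125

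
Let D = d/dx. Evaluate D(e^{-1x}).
- e^{- x}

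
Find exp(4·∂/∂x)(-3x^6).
- 3 x^{6} - 72 x^{5} - 720 x^{4} - 3840 x^{3} - 11520 x^{2} - 18432 x - 12288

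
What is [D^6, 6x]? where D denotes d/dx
36D^{5}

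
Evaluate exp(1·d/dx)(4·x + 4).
4 x + 8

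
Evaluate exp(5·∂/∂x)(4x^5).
4 x^{5} + 100 x^{4} + 1000 x^{3} + 5000 x^{2} + 12500 x + 12500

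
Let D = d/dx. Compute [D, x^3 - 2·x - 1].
3 x^{2} - 2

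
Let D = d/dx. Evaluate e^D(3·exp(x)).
3 e^{x + 1}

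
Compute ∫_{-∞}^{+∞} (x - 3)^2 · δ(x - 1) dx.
4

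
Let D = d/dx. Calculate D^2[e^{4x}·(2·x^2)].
\left(32 x^{2} + 32 x + 4\right) e^{4 x}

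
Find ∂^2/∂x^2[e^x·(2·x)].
2 \left(x + 2\right) e^{x}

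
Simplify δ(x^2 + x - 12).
\frac{\delta(x - 3) + \delta(x + 4)}{7}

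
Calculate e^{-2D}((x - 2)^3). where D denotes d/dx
x^{3} - 12 x^{2} + 48 x - 64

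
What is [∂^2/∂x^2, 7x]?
14\frac{d}{dx}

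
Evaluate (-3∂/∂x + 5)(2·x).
10 x - 6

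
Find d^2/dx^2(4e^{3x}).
36 e^{3 x}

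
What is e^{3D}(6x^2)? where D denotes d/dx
6 x^{2} + 36 x + 54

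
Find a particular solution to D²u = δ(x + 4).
\frac{|x + 4|}{2}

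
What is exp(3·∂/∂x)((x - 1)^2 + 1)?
x^{2} + 4 x + 5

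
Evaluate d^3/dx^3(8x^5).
480 x^{2}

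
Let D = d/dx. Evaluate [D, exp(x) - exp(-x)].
2 \cosh{\left(x \right)}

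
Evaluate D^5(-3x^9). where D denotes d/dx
- 45360 x^{4}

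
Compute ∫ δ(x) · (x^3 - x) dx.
0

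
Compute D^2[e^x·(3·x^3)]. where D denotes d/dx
3 x \left(x^{2} + 6 x + 6\right) e^{x}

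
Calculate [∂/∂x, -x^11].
- 11 x^{10}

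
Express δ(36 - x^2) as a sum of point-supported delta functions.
\frac{\delta(x - 6) + \delta(x + 6)}{12}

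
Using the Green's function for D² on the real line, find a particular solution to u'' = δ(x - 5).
\frac{|x - 5|}{2}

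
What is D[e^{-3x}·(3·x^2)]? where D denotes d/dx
3 x \left(2 - 3 x\right) e^{- 3 x}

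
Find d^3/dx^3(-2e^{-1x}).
2 e^{- x}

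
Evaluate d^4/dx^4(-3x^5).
- 360 x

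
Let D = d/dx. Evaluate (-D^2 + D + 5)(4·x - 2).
20 x - 6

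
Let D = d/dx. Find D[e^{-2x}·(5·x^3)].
x^{2} \left(15 - 10 x\right) e^{- 2 x}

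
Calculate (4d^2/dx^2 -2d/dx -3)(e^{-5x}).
107 e^{- 5 x}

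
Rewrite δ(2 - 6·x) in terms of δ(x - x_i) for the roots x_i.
\frac{\delta(x - 1/3)}{6}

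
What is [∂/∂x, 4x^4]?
16 x^{3}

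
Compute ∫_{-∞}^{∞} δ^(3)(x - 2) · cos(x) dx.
- \sin{\left(2 \right)}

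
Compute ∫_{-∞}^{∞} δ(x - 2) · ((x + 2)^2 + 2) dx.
18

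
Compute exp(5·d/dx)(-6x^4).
- 6 x^{4} - 120 x^{3} - 900 x^{2} - 3000 x - 3750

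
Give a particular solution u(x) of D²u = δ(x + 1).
\frac{|x + 1|}{2}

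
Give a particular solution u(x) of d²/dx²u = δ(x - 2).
\frac{|x - 2|}{2}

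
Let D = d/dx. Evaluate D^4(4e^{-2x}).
64 e^{- 2 x}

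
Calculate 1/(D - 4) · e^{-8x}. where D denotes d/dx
- \frac{e^{- 8 x}}{12}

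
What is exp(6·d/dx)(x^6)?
x^{6} + 36 x^{5} + 540 x^{4} + 4320 x^{3} + 19440 x^{2} + 46656 x + 46656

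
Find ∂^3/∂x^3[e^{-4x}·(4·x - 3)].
128 \left(3 - 2 x\right) e^{- 4 x}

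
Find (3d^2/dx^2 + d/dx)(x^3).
3 x \left(x + 6\right)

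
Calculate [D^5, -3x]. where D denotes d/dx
-15D^{4}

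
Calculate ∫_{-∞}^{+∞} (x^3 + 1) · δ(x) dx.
1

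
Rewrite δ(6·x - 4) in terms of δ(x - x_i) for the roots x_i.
\frac{\delta(x - 2/3)}{6}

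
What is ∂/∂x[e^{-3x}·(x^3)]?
3 x^{2} \left(1 - x\right) e^{- 3 x}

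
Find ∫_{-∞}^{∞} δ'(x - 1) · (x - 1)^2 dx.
0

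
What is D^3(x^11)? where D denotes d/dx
990 x^{8}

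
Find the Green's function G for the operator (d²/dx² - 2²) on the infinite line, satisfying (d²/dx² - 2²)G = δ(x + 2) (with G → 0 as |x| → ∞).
-\frac{e^{-2|x + 2|}}{4}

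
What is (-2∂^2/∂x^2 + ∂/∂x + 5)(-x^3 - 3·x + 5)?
- 5 x^{3} - 3 x^{2} - 3 x + 22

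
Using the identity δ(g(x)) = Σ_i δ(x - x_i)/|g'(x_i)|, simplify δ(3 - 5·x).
\frac{\delta(x - 3/5)}{5}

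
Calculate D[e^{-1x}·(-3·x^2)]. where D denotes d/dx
3 x \left(x - 2\right) e^{- x}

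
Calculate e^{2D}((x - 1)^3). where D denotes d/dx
x^{3} + 3 x^{2} + 3 x + 1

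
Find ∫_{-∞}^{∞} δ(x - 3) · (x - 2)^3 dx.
1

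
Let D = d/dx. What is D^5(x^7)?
2520 x^{2}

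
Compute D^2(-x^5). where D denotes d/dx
- 20 x^{3}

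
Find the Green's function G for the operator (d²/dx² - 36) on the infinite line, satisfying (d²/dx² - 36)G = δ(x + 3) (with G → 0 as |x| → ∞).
-\frac{e^{-6|x + 3|}}{12}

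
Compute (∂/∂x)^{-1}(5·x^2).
\frac{5 x^{3}}{3}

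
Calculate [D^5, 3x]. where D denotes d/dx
15D^{4}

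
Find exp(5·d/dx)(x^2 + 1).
x^{2} + 10 x + 26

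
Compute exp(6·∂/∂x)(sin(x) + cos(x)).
\sqrt{2} \sin{\left(x + \frac{\pi}{4} + 6 \right)}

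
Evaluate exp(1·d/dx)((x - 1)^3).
x^{3}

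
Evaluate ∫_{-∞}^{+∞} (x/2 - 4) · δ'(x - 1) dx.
- \frac{1}{2}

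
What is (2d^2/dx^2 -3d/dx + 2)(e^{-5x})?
67 e^{- 5 x}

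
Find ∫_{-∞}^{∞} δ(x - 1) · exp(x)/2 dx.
\frac{e}{2}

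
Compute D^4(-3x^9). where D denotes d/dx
- 9072 x^{5}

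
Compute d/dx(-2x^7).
- 14 x^{6}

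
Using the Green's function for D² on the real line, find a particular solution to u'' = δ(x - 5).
\frac{|x - 5|}{2}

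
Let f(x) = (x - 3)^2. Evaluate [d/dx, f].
2 x - 6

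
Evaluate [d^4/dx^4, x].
4\frac{d^{3}}{dx^{3}}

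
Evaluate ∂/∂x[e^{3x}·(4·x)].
\left(12 x + 4\right) e^{3 x}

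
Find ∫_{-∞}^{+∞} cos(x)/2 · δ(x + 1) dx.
\frac{\cos{\left(1 \right)}}{2}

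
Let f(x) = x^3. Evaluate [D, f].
3 x^{2}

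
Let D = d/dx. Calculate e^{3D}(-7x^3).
- 7 x^{3} - 63 x^{2} - 189 x - 189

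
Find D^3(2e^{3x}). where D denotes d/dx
54 e^{3 x}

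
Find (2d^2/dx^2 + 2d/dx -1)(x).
2 - x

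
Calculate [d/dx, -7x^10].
- 70 x^{9}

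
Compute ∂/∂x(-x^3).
- 3 x^{2}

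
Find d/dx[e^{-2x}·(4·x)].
4 \left(1 - 2 x\right) e^{- 2 x}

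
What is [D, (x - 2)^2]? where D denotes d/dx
2 x - 4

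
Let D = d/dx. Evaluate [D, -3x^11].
- 33 x^{10}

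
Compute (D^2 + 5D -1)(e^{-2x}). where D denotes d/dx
- 7 e^{- 2 x}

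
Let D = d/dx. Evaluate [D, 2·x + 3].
2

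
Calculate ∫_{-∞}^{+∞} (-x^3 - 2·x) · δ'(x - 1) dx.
5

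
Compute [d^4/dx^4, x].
4\frac{d^{3}}{dx^{3}}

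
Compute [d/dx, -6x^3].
- 18 x^{2}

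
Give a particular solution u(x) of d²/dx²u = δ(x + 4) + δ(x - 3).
\frac{|x + 4|}{2} + \frac{|x - 3|}{2}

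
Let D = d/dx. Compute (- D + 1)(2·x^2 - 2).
2 x^{2} - 4 x - 2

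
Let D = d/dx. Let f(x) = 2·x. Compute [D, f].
2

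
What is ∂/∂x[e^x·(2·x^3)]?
2 x^{2} \left(x + 3\right) e^{x}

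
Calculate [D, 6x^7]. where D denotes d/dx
42 x^{6}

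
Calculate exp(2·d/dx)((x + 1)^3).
x^{3} + 9 x^{2} + 27 x + 27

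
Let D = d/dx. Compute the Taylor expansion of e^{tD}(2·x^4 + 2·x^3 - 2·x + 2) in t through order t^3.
2 t^{3} \left(4 x + 1\right) + 6 t^{2} x \left(2 x + 1\right) + 2 t \left(4 x^{3} + 3 x^{2} - 1\right) + 2 x^{4} + 2 x^{3} - 2 x + 2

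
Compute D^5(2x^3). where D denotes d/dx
0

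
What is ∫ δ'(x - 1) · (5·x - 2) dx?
-5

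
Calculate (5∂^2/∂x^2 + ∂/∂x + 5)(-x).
- 5 x - 1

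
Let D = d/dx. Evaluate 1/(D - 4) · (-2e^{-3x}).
\frac{2 e^{- 3 x}}{7}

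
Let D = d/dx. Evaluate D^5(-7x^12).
- 665280 x^{7}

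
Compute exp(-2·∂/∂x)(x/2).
\frac{x}{2} - 1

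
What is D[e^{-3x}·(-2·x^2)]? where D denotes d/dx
2 x \left(3 x - 2\right) e^{- 3 x}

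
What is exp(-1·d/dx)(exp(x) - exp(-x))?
- e^{1 - x} + e^{x - 1}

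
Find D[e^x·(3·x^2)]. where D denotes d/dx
3 x \left(x + 2\right) e^{x}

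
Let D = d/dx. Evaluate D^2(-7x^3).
- 42 x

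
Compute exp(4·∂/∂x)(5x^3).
5 x^{3} + 60 x^{2} + 240 x + 320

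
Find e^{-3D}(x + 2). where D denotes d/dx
x - 1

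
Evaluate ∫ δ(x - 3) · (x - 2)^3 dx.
1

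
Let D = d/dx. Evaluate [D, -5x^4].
- 20 x^{3}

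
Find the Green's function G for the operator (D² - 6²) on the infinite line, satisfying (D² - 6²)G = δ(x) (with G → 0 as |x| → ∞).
-\frac{e^{-6|x|}}{12}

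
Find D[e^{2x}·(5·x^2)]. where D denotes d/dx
10 x \left(x + 1\right) e^{2 x}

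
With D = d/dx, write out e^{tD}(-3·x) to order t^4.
- 3 t - 3 x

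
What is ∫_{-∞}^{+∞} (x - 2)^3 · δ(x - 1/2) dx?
- \frac{27}{8}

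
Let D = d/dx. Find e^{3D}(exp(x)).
e^{x + 3}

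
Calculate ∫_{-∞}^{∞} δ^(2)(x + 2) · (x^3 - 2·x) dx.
-12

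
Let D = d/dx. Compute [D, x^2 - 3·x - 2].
2 x - 3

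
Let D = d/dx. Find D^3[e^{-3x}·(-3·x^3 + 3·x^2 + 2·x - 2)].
9 \left(9 x^{3} - 36 x^{2} + 30 x + 4\right) e^{- 3 x}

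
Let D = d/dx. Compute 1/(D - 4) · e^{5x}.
e^{5 x}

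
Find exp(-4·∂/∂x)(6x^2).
6 x^{2} - 48 x + 96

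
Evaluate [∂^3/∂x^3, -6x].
-18\frac{d^{2}}{dx^{2}}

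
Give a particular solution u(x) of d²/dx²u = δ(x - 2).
\frac{|x - 2|}{2}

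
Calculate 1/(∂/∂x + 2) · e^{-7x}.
- \frac{e^{- 7 x}}{5}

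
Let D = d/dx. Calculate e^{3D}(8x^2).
8 x^{2} + 48 x + 72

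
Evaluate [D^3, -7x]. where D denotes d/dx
-21D^{2}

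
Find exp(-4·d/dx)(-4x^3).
- 4 x^{3} + 48 x^{2} - 192 x + 256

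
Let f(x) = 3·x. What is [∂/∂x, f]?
3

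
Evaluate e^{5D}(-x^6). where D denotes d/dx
- x^{6} - 30 x^{5} - 375 x^{4} - 2500 x^{3} - 9375 x^{2} - 18750 x - 15625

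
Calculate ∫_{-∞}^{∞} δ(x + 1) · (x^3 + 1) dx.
0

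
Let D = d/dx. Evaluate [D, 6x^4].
24 x^{3}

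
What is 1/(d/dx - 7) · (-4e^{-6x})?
\frac{4 e^{- 6 x}}{13}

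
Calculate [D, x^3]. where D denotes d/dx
3 x^{2}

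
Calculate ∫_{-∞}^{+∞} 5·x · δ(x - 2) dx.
10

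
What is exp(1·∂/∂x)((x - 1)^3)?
x^{3}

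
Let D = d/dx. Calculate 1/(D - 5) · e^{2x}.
- \frac{e^{2 x}}{3}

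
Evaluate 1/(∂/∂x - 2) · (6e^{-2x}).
- \frac{3 e^{- 2 x}}{2}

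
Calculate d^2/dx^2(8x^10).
720 x^{8}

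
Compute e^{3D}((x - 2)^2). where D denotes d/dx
x^{2} + 2 x + 1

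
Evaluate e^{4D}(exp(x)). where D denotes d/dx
e^{x + 4}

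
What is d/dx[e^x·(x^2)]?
x \left(x + 2\right) e^{x}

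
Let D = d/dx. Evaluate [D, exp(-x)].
- e^{- x}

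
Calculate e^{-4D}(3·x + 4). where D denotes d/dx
3 x - 8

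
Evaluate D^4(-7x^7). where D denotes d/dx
- 5880 x^{3}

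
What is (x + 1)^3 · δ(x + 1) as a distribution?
0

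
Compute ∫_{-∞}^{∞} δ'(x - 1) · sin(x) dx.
- \cos{\left(1 \right)}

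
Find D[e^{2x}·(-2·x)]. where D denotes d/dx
\left(- 4 x - 2\right) e^{2 x}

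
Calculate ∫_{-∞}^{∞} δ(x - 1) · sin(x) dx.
\sin{\left(1 \right)}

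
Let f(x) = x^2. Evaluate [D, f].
2 x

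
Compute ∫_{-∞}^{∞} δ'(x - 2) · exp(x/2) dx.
- \frac{e}{2}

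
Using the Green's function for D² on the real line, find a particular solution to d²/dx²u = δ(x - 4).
\frac{|x - 4|}{2}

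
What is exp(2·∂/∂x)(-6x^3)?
- 6 x^{3} - 36 x^{2} - 72 x - 48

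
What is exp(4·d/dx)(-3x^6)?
- 3 x^{6} - 72 x^{5} - 720 x^{4} - 3840 x^{3} - 11520 x^{2} - 18432 x - 12288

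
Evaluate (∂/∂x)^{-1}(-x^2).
- \frac{x^{3}}{3}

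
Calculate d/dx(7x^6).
42 x^{5}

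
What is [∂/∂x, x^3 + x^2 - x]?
3 x^{2} + 2 x - 1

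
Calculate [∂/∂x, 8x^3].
24 x^{2}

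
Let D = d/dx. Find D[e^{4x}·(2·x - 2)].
\left(8 x - 6\right) e^{4 x}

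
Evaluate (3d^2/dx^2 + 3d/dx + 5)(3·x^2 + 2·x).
15 x^{2} + 28 x + 24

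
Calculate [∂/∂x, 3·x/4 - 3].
\frac{3}{4}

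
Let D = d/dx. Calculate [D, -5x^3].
- 15 x^{2}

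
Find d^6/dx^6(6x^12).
3991680 x^{6}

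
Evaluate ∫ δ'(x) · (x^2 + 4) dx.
0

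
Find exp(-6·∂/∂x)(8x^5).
8 x^{5} - 240 x^{4} + 2880 x^{3} - 17280 x^{2} + 51840 x - 62208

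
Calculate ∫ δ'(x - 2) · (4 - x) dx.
1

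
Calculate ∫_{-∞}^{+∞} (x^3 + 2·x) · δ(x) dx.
0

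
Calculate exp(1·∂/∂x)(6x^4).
6 x^{4} + 24 x^{3} + 36 x^{2} + 24 x + 6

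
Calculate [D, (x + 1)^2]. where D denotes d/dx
2 x + 2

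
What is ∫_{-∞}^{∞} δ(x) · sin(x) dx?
0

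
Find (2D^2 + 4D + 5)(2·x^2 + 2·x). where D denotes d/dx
10 x^{2} + 26 x + 16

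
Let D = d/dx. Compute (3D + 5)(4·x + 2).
20 x + 22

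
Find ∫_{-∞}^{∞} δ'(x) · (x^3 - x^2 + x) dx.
-1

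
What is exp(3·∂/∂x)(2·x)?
2 x + 6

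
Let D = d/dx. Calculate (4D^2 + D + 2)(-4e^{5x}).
- 428 e^{5 x}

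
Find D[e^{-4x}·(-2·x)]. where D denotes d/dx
2 \left(4 x - 1\right) e^{- 4 x}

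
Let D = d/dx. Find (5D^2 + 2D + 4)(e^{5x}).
139 e^{5 x}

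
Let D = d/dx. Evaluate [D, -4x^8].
- 32 x^{7}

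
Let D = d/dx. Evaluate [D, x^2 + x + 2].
2 x + 1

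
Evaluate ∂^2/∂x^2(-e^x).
- e^{x}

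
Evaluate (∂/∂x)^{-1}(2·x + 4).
x^{2} + 4 x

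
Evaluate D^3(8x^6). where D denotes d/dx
960 x^{3}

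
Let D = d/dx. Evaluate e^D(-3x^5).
- 3 x^{5} - 15 x^{4} - 30 x^{3} - 30 x^{2} - 15 x - 3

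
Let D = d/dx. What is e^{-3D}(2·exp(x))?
2 e^{x - 3}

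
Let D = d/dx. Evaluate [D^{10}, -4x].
-40D^{9}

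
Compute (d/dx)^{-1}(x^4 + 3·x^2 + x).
\frac{x^{5}}{5} + x^{3} + \frac{x^{2}}{2}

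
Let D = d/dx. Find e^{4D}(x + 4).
x + 8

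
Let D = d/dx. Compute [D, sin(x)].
\cos{\left(x \right)}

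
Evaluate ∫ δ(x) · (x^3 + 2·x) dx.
0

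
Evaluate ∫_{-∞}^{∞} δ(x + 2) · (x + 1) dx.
-1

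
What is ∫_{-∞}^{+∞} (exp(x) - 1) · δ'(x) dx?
-1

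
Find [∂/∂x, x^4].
4 x^{3}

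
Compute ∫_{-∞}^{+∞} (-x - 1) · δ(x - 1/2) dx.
- \frac{3}{2}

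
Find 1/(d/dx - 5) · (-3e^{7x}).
- \frac{3 e^{7 x}}{2}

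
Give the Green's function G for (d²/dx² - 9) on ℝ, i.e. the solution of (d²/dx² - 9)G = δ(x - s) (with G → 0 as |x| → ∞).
-\frac{e^{-3|x-s|}}{6}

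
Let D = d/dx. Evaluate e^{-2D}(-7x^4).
- 7 x^{4} + 56 x^{3} - 168 x^{2} + 224 x - 112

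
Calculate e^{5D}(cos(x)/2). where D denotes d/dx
\frac{\cos{\left(x + 5 \right)}}{2}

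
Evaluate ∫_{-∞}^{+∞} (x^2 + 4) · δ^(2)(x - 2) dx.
2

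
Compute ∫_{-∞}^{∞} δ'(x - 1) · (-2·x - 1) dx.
2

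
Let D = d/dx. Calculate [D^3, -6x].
-18D^{2}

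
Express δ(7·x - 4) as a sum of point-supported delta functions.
\frac{\delta(x - 4/7)}{7}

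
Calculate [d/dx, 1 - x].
-1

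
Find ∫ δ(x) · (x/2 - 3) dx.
-3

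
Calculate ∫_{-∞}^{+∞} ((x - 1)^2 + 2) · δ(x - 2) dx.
3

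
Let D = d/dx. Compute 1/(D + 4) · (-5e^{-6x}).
\frac{5 e^{- 6 x}}{2}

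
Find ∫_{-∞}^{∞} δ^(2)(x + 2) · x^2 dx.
2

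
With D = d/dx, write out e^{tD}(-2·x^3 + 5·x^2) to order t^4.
- 2 t^{3} - t^{2} \left(6 x - 5\right) - 2 t x \left(3 x - 5\right) - 2 x^{3} + 5 x^{2}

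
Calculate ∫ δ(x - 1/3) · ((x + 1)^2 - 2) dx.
- \frac{2}{9}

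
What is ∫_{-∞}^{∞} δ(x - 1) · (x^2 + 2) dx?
3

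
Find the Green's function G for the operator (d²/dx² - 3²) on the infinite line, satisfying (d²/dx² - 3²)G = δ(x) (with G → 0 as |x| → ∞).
-\frac{e^{-3|x|}}{6}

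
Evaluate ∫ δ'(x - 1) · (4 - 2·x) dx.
2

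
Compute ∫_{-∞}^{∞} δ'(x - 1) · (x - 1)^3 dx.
0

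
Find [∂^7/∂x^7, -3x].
-21\frac{d^{6}}{dx^{6}}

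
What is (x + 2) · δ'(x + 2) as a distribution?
-\delta(x + 2)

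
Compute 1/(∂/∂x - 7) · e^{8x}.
e^{8 x}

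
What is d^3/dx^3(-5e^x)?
- 5 e^{x}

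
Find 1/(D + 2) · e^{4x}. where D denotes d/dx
\frac{e^{4 x}}{6}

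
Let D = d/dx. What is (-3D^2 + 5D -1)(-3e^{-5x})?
303 e^{- 5 x}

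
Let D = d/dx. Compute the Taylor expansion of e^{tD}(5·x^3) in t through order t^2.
5 x \left(3 t^{2} + 3 t x + x^{2}\right)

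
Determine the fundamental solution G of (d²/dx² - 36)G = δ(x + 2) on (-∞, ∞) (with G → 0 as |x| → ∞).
-\frac{e^{-6|x + 2|}}{12}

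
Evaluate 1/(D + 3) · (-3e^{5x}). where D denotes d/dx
- \frac{3 e^{5 x}}{8}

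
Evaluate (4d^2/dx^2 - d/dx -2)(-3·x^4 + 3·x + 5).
6 x^{4} + 12 x^{3} - 144 x^{2} - 6 x - 13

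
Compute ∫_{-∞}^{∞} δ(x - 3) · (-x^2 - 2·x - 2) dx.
-17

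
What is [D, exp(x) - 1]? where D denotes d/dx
e^{x}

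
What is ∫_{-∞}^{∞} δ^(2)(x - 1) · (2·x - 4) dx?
0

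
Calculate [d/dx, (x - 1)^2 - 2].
2 x - 2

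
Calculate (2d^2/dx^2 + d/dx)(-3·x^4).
12 x^{2} \left(- x - 6\right)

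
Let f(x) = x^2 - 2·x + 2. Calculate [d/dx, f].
2 x - 2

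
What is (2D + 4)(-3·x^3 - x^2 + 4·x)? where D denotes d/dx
- 12 x^{3} - 22 x^{2} + 12 x + 8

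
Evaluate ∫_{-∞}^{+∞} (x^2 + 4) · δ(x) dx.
4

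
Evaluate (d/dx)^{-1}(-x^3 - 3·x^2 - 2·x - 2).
- \frac{x^{4}}{4} - x^{3} - x^{2} - 2 x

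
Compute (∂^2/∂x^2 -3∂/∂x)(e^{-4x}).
28 e^{- 4 x}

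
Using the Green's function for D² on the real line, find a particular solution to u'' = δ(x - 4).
\frac{|x - 4|}{2}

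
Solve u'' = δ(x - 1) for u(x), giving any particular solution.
\frac{|x - 1|}{2}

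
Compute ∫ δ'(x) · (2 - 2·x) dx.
2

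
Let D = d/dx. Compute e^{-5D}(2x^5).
2 x^{5} - 50 x^{4} + 500 x^{3} - 2500 x^{2} + 6250 x - 6250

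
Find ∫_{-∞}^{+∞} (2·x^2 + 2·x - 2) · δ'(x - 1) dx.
-6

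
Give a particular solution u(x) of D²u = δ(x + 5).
\frac{|x + 5|}{2}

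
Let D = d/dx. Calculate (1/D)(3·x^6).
\frac{3 x^{7}}{7}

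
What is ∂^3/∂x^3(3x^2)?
0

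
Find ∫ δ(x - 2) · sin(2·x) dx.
\sin{\left(4 \right)}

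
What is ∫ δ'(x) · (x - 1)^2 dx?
2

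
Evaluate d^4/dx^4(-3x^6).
- 1080 x^{2}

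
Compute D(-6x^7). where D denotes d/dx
- 42 x^{6}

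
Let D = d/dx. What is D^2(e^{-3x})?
9 e^{- 3 x}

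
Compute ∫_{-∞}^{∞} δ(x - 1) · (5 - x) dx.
4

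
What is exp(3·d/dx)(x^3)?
x^{3} + 9 x^{2} + 27 x + 27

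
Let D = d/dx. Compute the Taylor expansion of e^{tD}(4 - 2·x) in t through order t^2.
- 2 t - 2 x + 4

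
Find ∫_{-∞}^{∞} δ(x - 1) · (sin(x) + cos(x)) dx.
\cos{\left(1 \right)} + \sin{\left(1 \right)}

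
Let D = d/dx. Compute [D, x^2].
2 x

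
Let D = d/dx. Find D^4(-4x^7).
- 3360 x^{3}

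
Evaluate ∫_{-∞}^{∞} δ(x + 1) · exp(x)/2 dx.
\frac{1}{2 e}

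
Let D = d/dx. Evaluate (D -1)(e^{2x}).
e^{2 x}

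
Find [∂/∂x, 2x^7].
14 x^{6}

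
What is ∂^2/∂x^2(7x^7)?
294 x^{5}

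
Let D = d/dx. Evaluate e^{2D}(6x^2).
6 x^{2} + 24 x + 24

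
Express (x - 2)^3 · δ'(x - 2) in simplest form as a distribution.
0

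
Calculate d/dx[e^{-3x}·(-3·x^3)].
9 x^{2} \left(x - 1\right) e^{- 3 x}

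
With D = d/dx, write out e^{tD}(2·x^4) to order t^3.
2 x \left(4 t^{3} + 6 t^{2} x + 4 t x^{2} + x^{3}\right)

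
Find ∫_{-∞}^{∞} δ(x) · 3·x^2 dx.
0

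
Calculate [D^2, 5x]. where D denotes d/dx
10D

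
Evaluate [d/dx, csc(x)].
- \cot{\left(x \right)} \csc{\left(x \right)}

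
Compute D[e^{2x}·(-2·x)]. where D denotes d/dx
\left(- 4 x - 2\right) e^{2 x}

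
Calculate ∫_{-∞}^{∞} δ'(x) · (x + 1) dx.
-1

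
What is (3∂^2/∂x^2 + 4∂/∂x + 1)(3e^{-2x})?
15 e^{- 2 x}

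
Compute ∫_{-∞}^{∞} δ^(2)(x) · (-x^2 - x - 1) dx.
-2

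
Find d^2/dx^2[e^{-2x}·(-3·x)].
12 \left(1 - x\right) e^{- 2 x}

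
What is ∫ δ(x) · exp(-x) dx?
1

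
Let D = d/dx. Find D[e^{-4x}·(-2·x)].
2 \left(4 x - 1\right) e^{- 4 x}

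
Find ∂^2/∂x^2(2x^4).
24 x^{2}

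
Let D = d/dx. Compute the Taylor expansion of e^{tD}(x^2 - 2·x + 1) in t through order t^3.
t^{2} + 2 t \left(x - 1\right) + x^{2} - 2 x + 1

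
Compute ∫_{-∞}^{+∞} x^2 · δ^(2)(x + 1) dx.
2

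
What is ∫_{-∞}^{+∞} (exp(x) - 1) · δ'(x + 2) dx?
- \frac{1}{e^{2}}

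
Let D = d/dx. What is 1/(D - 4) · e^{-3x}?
- \frac{e^{- 3 x}}{7}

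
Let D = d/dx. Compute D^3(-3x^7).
- 630 x^{4}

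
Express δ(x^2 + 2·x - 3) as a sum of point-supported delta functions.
\frac{\delta(x - 1) + \delta(x + 3)}{4}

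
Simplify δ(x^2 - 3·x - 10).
\frac{\delta(x + 2) + \delta(x - 5)}{7}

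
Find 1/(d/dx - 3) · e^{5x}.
\frac{e^{5 x}}{2}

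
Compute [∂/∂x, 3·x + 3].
3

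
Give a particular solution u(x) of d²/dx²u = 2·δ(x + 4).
|x + 4|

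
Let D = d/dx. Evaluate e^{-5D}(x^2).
x^{2} - 10 x + 25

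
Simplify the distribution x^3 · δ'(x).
0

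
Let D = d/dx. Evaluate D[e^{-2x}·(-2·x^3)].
x^{2} \left(4 x - 6\right) e^{- 2 x}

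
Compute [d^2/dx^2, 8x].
16\frac{d}{dx}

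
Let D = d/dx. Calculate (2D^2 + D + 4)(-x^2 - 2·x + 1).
- 4 x^{2} - 10 x - 2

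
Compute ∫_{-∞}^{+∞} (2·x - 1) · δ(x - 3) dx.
5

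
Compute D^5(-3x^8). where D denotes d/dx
- 20160 x^{3}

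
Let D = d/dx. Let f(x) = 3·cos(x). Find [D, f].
- 3 \sin{\left(x \right)}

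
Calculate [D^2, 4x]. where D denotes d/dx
8D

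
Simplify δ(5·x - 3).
\frac{\delta(x - 3/5)}{5}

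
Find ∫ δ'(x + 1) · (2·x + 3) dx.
-2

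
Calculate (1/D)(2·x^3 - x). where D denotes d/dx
\frac{x^{4}}{2} - \frac{x^{2}}{2}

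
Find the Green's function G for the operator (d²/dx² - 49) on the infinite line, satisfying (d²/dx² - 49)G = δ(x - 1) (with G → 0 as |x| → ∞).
-\frac{e^{-7|x - 1|}}{14}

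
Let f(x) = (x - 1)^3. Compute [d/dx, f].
3 \left(x - 1\right)^{2}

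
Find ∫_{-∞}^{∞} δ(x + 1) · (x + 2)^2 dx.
1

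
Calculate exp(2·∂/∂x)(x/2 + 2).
\frac{x}{2} + 3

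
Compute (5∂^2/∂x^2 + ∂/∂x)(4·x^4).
16 x^{2} \left(x + 15\right)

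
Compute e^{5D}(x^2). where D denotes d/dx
x^{2} + 10 x + 25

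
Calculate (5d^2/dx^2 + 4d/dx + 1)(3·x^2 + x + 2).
3 x^{2} + 25 x + 36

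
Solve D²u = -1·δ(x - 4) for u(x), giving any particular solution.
-\frac{|x - 4|}{2}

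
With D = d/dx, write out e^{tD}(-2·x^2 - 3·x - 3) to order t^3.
- 2 t^{2} - t \left(4 x + 3\right) - 2 x^{2} - 3 x - 3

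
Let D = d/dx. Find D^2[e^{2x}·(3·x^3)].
6 x \left(2 x^{2} + 6 x + 3\right) e^{2 x}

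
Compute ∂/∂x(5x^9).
45 x^{8}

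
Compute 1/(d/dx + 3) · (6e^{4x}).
\frac{6 e^{4 x}}{7}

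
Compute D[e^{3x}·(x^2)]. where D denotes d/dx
x \left(3 x + 2\right) e^{3 x}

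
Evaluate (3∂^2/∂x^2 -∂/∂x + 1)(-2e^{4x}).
- 90 e^{4 x}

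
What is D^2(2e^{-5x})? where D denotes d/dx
50 e^{- 5 x}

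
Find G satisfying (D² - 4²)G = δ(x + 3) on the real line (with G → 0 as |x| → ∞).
-\frac{e^{-4|x + 3|}}{8}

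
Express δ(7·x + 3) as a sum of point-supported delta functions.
\frac{\delta(x + 3/7)}{7}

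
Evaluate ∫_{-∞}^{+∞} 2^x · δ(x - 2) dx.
4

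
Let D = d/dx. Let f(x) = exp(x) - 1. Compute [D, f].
e^{x}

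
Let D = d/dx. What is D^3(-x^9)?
- 504 x^{6}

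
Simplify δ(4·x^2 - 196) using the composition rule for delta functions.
\frac{\delta(x - 7) + \delta(x + 7)}{56}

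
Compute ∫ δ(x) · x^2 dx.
0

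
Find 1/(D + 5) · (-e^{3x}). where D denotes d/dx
- \frac{e^{3 x}}{8}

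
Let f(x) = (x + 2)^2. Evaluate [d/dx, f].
2 x + 4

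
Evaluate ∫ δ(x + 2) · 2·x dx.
-4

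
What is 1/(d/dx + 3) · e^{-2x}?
e^{- 2 x}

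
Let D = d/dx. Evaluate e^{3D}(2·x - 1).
2 x + 5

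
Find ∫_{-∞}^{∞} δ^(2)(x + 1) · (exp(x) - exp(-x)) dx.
- 2 \sinh{\left(1 \right)}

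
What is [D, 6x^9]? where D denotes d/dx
54 x^{8}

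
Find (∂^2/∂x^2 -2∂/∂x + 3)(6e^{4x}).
66 e^{4 x}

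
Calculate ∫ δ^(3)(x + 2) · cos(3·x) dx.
27 \sin{\left(6 \right)}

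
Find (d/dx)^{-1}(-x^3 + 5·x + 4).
- \frac{x^{4}}{4} + \frac{5 x^{2}}{2} + 4 x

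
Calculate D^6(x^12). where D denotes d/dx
665280 x^{6}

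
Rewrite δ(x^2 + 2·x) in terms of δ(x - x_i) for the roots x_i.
\frac{\delta(x + 2) + \delta(x)}{2}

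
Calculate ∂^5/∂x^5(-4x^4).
0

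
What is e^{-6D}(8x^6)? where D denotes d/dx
8 x^{6} - 288 x^{5} + 4320 x^{4} - 34560 x^{3} + 155520 x^{2} - 373248 x + 373248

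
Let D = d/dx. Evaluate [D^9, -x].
-9D^{8}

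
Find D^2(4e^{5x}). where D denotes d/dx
100 e^{5 x}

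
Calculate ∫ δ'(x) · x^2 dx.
0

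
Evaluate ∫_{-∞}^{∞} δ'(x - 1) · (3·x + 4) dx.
-3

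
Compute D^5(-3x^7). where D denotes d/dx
- 7560 x^{2}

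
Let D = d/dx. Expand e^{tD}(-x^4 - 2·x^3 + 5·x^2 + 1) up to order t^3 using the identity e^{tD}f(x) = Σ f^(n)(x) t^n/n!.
t^{3} \left(- 4 x - 2\right) + t^{2} \left(- 6 x^{2} - 6 x + 5\right) - 2 t x \left(2 x^{2} + 3 x - 5\right) - x^{4} - 2 x^{3} + 5 x^{2} + 1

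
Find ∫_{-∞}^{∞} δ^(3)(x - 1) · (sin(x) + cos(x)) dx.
- \sin{\left(1 \right)} + \cos{\left(1 \right)}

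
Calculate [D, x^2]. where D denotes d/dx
2 x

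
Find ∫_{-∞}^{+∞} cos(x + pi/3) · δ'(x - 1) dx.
\sin{\left(1 + \frac{\pi}{3} \right)}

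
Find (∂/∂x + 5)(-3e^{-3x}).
- 6 e^{- 3 x}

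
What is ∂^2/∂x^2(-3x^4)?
- 36 x^{2}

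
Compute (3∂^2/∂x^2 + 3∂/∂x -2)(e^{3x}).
34 e^{3 x}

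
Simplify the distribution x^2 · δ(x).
0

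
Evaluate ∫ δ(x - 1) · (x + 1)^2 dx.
4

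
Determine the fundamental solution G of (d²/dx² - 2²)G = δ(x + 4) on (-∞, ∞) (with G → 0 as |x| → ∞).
-\frac{e^{-2|x + 4|}}{4}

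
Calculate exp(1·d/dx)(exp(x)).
e^{x + 1}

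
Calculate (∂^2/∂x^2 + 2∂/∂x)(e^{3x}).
15 e^{3 x}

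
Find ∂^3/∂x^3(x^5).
60 x^{2}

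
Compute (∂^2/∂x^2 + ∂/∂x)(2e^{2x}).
12 e^{2 x}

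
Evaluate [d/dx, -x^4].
- 4 x^{3}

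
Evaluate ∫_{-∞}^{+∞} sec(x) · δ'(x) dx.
0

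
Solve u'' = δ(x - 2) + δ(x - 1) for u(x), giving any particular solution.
\frac{|x - 2|}{2} + \frac{|x - 1|}{2}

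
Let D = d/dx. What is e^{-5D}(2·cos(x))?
2 \cos{\left(x - 5 \right)}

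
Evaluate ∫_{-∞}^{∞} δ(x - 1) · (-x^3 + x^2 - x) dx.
-1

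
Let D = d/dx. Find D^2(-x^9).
- 72 x^{7}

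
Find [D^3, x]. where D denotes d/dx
3D^{2}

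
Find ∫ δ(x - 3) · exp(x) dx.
e^{3}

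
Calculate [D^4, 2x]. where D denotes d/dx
8D^{3}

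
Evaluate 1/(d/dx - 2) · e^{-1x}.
- \frac{e^{- x}}{3}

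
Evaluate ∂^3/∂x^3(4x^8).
1344 x^{5}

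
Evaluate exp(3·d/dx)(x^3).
x^{3} + 9 x^{2} + 27 x + 27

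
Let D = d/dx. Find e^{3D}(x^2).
x^{2} + 6 x + 9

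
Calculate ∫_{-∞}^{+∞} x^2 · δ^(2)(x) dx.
2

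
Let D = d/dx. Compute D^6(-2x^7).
- 10080 x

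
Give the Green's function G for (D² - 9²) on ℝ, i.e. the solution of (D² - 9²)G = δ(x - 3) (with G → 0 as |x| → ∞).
-\frac{e^{-9|x - 3|}}{18}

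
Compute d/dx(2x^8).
16 x^{7}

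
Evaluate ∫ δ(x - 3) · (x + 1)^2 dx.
16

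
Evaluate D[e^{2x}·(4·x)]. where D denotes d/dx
\left(8 x + 4\right) e^{2 x}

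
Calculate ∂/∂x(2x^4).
8 x^{3}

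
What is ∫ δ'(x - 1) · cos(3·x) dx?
3 \sin{\left(3 \right)}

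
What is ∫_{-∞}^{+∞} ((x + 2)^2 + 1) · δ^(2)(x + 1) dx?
2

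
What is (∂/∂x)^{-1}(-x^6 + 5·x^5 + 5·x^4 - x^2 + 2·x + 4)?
- \frac{x^{7}}{7} + \frac{5 x^{6}}{6} + x^{5} - \frac{x^{3}}{3} + x^{2} + 4 x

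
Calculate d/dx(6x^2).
12 x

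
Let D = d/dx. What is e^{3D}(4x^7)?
4 x^{7} + 84 x^{6} + 756 x^{5} + 3780 x^{4} + 11340 x^{3} + 20412 x^{2} + 20412 x + 8748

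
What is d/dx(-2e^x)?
- 2 e^{x}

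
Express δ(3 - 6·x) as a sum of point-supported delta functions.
\frac{\delta(x - 1/2)}{6}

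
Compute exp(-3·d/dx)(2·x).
2 x - 6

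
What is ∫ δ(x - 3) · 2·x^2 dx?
18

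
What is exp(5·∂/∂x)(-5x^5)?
- 5 x^{5} - 125 x^{4} - 1250 x^{3} - 6250 x^{2} - 15625 x - 15625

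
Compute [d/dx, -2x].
-2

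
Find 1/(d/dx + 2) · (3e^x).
e^{x}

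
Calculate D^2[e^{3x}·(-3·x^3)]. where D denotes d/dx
- 9 x \left(3 x^{2} + 6 x + 2\right) e^{3 x}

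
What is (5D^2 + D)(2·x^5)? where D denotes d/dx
10 x^{3} \left(x + 20\right)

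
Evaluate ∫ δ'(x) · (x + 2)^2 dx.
-4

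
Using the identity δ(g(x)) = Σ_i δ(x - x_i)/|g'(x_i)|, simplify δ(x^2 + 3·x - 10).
\frac{\delta(x + 5) + \delta(x - 2)}{7}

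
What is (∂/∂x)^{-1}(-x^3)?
- \frac{x^{4}}{4}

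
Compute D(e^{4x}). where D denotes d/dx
4 e^{4 x}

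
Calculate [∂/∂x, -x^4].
- 4 x^{3}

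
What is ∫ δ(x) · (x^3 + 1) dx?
1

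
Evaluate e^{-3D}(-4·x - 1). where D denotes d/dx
11 - 4 x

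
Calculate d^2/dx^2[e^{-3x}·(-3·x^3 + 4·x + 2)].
3 \left(- 9 x^{3} + 18 x^{2} + 6 x - 2\right) e^{- 3 x}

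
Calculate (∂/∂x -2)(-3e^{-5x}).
21 e^{- 5 x}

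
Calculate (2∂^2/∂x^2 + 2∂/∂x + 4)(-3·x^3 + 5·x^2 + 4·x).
- 12 x^{3} + 2 x^{2} + 28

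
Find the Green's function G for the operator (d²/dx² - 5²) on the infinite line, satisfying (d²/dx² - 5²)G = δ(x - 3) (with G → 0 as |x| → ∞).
-\frac{e^{-5|x - 3|}}{10}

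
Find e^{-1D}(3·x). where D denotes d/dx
3 x - 3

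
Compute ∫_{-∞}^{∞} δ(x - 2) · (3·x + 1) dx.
7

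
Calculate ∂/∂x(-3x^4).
- 12 x^{3}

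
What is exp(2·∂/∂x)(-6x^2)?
- 6 x^{2} - 24 x - 24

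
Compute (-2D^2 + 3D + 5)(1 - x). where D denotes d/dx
2 - 5 x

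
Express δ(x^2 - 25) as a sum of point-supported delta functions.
\frac{\delta(x - 5) + \delta(x + 5)}{10}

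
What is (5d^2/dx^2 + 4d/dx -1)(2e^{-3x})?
64 e^{- 3 x}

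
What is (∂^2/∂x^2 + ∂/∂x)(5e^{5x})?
150 e^{5 x}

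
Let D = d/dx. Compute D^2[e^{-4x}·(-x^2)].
2 \left(- 8 x^{2} + 8 x - 1\right) e^{- 4 x}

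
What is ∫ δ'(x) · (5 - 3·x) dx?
3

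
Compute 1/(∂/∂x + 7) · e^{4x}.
\frac{e^{4 x}}{11}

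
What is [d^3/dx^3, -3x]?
-9\frac{d^{2}}{dx^{2}}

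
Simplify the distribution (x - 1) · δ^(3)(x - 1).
-3\delta^{(2)}(x - 1)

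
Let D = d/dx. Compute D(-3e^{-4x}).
12 e^{- 4 x}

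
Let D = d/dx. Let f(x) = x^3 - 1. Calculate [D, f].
3 x^{2}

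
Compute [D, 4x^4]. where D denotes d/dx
16 x^{3}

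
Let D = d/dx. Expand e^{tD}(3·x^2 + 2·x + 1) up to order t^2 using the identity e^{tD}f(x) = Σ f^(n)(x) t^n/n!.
3 t^{2} + 2 t \left(3 x + 1\right) + 3 x^{2} + 2 x + 1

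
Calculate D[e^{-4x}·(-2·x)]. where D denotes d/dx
2 \left(4 x - 1\right) e^{- 4 x}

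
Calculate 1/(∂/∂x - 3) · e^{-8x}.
- \frac{e^{- 8 x}}{11}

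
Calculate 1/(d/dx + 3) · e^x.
\frac{e^{x}}{4}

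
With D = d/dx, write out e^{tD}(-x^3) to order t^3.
- t^{3} - 3 t^{2} x - 3 t x^{2} - x^{3}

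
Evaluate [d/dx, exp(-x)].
- e^{- x}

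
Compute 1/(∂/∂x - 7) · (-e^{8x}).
- e^{8 x}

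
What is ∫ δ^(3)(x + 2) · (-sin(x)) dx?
- \cos{\left(2 \right)}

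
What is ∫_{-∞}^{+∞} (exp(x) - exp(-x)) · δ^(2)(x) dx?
0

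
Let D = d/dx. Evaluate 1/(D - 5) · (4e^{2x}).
- \frac{4 e^{2 x}}{3}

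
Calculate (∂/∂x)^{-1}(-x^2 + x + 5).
- \frac{x^{3}}{3} + \frac{x^{2}}{2} + 5 x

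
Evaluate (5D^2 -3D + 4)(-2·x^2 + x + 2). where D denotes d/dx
- 8 x^{2} + 16 x - 15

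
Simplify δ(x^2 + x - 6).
\frac{\delta(x - 2) + \delta(x + 3)}{5}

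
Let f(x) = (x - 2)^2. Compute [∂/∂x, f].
2 x - 4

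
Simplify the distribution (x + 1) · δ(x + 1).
0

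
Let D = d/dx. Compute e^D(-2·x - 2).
- 2 x - 4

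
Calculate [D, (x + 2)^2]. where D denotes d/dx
2 x + 4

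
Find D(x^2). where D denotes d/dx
2 x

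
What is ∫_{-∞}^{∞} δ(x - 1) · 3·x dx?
3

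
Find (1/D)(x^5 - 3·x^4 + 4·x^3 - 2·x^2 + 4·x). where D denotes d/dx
\frac{x^{6}}{6} - \frac{3 x^{5}}{5} + x^{4} - \frac{2 x^{3}}{3} + 2 x^{2}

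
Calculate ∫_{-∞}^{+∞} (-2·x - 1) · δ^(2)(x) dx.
0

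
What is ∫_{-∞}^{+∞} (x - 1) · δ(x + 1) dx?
-2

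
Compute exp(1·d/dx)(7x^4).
7 x^{4} + 28 x^{3} + 42 x^{2} + 28 x + 7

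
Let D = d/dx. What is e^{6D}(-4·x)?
- 4 x - 24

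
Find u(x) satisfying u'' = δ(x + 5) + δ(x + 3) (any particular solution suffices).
\frac{|x + 5|}{2} + \frac{|x + 3|}{2}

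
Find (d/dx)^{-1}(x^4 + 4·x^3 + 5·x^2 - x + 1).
\frac{x^{5}}{5} + x^{4} + \frac{5 x^{3}}{3} - \frac{x^{2}}{2} + x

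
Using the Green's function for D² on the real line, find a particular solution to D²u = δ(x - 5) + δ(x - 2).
\frac{|x - 5|}{2} + \frac{|x - 2|}{2}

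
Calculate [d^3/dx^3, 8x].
24\frac{d^{2}}{dx^{2}}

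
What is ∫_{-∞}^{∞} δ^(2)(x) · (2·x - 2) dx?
0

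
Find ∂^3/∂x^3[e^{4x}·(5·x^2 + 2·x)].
\left(320 x^{2} + 608 x + 216\right) e^{4 x}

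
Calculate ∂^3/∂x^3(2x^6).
240 x^{3}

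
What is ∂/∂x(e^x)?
e^{x}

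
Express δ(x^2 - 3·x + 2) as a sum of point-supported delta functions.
\frac{\delta(x - 2) + \delta(x - 1)}{1}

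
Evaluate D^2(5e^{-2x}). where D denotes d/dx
20 e^{- 2 x}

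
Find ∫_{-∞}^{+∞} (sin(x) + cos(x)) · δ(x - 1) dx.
\cos{\left(1 \right)} + \sin{\left(1 \right)}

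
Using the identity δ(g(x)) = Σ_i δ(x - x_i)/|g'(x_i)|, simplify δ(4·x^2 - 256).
\frac{\delta(x - 8) + \delta(x + 8)}{64}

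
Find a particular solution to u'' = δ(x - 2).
\frac{|x - 2|}{2}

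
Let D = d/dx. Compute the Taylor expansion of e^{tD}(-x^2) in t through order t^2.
- t^{2} - 2 t x - x^{2}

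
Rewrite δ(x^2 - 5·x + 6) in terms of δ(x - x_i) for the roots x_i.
\frac{\delta(x - 2) + \delta(x - 3)}{1}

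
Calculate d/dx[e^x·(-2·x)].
2 \left(- x - 1\right) e^{x}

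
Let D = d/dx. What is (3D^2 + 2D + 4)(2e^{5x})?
178 e^{5 x}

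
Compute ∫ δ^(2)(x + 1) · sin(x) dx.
\sin{\left(1 \right)}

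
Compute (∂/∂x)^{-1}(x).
\frac{x^{2}}{2}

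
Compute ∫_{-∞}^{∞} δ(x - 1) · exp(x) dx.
e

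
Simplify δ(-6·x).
\frac{\delta(x)}{6}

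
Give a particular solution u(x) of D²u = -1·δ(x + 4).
-\frac{|x + 4|}{2}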